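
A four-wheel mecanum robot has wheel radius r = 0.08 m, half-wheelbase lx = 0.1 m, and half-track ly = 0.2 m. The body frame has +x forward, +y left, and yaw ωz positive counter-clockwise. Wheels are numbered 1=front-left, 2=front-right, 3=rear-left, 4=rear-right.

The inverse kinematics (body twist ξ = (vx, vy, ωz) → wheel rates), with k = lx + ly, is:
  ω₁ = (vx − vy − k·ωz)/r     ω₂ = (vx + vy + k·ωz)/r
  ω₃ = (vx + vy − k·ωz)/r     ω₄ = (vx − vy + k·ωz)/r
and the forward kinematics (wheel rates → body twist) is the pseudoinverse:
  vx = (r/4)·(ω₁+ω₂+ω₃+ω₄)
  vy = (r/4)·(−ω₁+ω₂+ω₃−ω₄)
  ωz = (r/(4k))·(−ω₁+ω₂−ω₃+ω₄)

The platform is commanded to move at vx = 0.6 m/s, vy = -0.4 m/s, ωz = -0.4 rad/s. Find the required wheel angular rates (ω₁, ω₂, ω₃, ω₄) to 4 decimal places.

(14.0000, 1.0000, 4.0000, 11.0000)

k = lx + ly = 0.1 + 0.2 = 0.3000;  k·ωz = 0.3000·-0.4 = -0.1200
ω₁ (FL) = (vx − vy − k·ωz)/r = 1.1200/0.08 = 14.0000
ω₂ (FR) = (vx + vy + k·ωz)/r = 0.0800/0.08 = 1.0000
ω₃ (RL) = (vx + vy − k·ωz)/r = 0.3200/0.08 = 4.0000
ω₄ (RR) = (vx − vy + k·ωz)/r = 0.8800/0.08 = 11.0000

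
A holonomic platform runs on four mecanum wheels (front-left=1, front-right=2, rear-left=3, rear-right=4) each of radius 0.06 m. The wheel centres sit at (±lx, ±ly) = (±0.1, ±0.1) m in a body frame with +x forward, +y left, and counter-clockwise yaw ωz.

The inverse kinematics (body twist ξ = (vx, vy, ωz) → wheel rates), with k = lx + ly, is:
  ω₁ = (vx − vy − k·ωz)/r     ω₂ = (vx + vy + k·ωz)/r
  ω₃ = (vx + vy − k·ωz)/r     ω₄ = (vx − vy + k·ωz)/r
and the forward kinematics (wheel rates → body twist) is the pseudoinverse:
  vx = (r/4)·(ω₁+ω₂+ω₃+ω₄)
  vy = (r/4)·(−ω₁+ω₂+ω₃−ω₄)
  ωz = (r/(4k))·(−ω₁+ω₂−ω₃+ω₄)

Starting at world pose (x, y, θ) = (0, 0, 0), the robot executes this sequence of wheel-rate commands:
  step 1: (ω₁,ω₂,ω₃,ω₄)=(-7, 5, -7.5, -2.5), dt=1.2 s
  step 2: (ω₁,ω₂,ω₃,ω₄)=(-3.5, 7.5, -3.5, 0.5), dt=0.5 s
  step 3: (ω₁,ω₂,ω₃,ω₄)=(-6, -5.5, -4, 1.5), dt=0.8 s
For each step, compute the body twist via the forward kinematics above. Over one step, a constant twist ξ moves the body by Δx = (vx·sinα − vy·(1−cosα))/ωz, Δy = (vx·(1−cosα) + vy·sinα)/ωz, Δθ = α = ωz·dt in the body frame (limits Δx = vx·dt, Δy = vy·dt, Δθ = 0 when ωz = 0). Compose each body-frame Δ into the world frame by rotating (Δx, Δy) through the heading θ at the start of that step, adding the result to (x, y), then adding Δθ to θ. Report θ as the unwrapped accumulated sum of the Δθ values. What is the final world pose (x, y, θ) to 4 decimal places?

(-0.1187, -0.1474, 2.4525)

step 1: ξ=(vx,vy,ωz)=(-0.1800, 0.1050, 1.2750), dt=1.2 → body Δ=(-0.2201, -0.0531, 1.5300) → world pose (-0.2201, -0.0531, 1.5300)
step 2: ξ=(vx,vy,ωz)=(0.0150, 0.1050, 1.1250), dt=0.5 → body Δ=(-0.0073, 0.0518, 0.5625) → world pose (-0.2721, -0.0583, 2.0925)
step 3: ξ=(vx,vy,ωz)=(-0.2100, -0.0750, 0.4500), dt=0.8 → body Δ=(-0.1537, -0.0886, 0.3600) → world pose (-0.1187, -0.1474, 2.4525)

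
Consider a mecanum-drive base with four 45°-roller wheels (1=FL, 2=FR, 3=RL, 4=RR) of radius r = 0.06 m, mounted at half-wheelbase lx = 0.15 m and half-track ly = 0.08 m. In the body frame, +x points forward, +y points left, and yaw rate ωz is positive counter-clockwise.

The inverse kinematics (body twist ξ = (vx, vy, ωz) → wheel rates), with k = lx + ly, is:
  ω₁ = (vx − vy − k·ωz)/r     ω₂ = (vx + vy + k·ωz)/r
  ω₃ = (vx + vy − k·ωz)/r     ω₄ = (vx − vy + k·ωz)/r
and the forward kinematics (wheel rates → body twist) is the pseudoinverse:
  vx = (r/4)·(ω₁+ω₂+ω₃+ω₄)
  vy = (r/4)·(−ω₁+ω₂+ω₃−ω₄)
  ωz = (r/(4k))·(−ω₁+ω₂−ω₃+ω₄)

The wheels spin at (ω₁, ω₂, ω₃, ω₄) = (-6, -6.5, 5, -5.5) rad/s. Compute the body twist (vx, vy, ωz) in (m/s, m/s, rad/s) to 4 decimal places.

k = lx + ly = 0.15 + 0.08 = 0.2300
ω₁+ω₂+ω₃+ω₄ = -13.0000  →  vx = (0.06/4)·-13.0000 = -0.1950
−ω₁+ω₂+ω₃−ω₄ = 10.0000  →  vy = (0.06/4)·10.0000 = 0.1500
−ω₁+ω₂−ω₃+ω₄ = -11.0000  →  ωz = (0.06/0.9200)·-11.0000 = -0.7174

(-0.1950, 0.1500, -0.7174)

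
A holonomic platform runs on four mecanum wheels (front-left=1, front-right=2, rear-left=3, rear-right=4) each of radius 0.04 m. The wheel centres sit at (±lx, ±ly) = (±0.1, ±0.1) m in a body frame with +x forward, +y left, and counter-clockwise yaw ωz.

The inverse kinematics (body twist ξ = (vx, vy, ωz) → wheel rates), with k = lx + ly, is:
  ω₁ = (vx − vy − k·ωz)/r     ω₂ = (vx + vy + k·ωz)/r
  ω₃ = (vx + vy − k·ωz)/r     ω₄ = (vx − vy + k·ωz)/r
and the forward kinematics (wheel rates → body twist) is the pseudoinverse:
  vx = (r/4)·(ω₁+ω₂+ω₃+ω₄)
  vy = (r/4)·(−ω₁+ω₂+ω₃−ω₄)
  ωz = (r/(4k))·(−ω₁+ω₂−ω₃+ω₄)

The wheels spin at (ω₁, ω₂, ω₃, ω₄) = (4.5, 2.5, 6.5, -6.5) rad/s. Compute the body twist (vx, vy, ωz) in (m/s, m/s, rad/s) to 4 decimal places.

(0.0700, 0.1100, -0.7500)

k = lx + ly = 0.1 + 0.1 = 0.2000
ω₁+ω₂+ω₃+ω₄ = 7.0000  →  vx = (0.04/4)·7.0000 = 0.0700
−ω₁+ω₂+ω₃−ω₄ = 11.0000  →  vy = (0.04/4)·11.0000 = 0.1100
−ω₁+ω₂−ω₃+ω₄ = -15.0000  →  ωz = (0.04/0.8000)·-15.0000 = -0.7500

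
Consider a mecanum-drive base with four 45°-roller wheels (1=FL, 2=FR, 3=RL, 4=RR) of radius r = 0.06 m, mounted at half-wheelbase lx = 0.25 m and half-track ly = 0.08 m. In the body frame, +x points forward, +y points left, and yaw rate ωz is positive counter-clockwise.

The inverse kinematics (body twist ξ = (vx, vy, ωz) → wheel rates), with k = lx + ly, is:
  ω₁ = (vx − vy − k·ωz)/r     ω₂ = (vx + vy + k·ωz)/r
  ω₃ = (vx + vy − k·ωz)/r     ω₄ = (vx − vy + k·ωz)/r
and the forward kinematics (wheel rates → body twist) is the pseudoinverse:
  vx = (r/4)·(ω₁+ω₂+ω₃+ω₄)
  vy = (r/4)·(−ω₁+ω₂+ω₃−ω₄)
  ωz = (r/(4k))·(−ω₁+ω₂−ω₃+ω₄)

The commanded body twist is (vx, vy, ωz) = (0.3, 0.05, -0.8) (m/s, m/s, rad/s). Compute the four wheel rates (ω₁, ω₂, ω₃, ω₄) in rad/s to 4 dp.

k = lx + ly = 0.25 + 0.08 = 0.3300;  k·ωz = 0.3300·-0.8 = -0.2640
ω₁ (FL) = (vx − vy − k·ωz)/r = 0.5140/0.06 = 8.5667
ω₂ (FR) = (vx + vy + k·ωz)/r = 0.0860/0.06 = 1.4333
ω₃ (RL) = (vx + vy − k·ωz)/r = 0.6140/0.06 = 10.2333
ω₄ (RR) = (vx − vy + k·ωz)/r = -0.0140/0.06 = -0.2333

(8.5667, 1.4333, 10.2333, -0.2333)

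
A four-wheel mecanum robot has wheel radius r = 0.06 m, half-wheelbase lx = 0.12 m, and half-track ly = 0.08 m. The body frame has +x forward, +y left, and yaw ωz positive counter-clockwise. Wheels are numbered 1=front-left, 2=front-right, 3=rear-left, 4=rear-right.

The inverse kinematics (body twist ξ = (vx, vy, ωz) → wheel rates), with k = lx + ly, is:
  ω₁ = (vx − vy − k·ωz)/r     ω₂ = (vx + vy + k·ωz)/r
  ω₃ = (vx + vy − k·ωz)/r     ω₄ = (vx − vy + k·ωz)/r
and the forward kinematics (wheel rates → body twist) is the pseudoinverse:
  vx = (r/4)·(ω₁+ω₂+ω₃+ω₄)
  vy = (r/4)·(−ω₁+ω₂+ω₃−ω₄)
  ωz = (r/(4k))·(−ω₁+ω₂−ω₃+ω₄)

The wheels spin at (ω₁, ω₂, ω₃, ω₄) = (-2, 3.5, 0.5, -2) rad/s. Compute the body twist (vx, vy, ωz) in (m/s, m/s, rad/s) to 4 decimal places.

k = lx + ly = 0.12 + 0.08 = 0.2000
ω₁+ω₂+ω₃+ω₄ = 0.0000  →  vx = (0.06/4)·0.0000 = 0.0000
−ω₁+ω₂+ω₃−ω₄ = 8.0000  →  vy = (0.06/4)·8.0000 = 0.1200
−ω₁+ω₂−ω₃+ω₄ = 3.0000  →  ωz = (0.06/0.8000)·3.0000 = 0.2250

(0.0000, 0.1200, 0.2250)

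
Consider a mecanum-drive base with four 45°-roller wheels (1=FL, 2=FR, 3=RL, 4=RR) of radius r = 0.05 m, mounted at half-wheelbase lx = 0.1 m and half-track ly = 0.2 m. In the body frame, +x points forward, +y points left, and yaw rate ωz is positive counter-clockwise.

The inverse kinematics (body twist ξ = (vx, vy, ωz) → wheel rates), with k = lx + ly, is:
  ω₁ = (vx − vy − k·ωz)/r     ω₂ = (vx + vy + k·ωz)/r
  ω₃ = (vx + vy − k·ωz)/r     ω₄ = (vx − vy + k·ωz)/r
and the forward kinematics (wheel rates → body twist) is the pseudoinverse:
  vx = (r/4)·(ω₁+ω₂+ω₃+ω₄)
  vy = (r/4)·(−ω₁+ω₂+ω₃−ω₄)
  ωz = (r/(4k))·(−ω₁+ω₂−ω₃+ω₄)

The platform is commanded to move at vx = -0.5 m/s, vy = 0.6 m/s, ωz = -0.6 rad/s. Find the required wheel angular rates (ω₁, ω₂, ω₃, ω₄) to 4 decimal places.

(-18.4000, -1.6000, 5.6000, -25.6000)

k = lx + ly = 0.1 + 0.2 = 0.3000;  k·ωz = 0.3000·-0.6 = -0.1800
ω₁ (FL) = (vx − vy − k·ωz)/r = -0.9200/0.05 = -18.4000
ω₂ (FR) = (vx + vy + k·ωz)/r = -0.0800/0.05 = -1.6000
ω₃ (RL) = (vx + vy − k·ωz)/r = 0.2800/0.05 = 5.6000
ω₄ (RR) = (vx − vy + k·ωz)/r = -1.2800/0.05 = -25.6000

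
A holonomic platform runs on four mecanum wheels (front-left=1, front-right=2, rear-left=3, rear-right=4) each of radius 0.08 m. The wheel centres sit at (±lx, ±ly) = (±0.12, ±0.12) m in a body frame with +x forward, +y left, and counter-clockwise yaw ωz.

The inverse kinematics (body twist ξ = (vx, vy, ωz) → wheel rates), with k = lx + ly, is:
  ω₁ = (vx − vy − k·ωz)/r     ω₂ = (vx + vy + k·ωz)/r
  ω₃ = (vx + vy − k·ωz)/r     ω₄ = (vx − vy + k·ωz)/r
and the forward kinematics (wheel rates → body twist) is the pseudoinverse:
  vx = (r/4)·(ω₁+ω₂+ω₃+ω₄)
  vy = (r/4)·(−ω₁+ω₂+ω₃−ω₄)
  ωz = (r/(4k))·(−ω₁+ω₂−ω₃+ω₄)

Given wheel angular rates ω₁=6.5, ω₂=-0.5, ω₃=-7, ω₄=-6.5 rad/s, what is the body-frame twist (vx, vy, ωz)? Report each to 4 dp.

k = lx + ly = 0.12 + 0.12 = 0.2400
ω₁+ω₂+ω₃+ω₄ = -7.5000  →  vx = (0.08/4)·-7.5000 = -0.1500
−ω₁+ω₂+ω₃−ω₄ = -7.5000  →  vy = (0.08/4)·-7.5000 = -0.1500
−ω₁+ω₂−ω₃+ω₄ = -6.5000  →  ωz = (0.08/0.9600)·-6.5000 = -0.5417

(-0.1500, -0.1500, -0.5417)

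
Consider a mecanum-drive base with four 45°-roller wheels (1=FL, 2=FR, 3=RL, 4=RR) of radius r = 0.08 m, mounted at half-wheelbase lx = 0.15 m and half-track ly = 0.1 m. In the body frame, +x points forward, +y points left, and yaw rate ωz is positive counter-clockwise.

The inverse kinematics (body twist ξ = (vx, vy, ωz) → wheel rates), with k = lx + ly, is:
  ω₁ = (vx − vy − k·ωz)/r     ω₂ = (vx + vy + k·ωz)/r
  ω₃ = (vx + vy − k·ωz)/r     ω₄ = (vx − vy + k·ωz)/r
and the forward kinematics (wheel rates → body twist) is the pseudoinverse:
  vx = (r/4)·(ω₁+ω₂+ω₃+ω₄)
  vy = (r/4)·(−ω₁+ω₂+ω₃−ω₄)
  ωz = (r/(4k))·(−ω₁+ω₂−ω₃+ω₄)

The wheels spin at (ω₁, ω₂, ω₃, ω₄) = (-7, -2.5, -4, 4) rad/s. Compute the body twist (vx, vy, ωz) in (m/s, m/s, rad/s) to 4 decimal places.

k = lx + ly = 0.15 + 0.1 = 0.2500
ω₁+ω₂+ω₃+ω₄ = -9.5000  →  vx = (0.08/4)·-9.5000 = -0.1900
−ω₁+ω₂+ω₃−ω₄ = -3.5000  →  vy = (0.08/4)·-3.5000 = -0.0700
−ω₁+ω₂−ω₃+ω₄ = 12.5000  →  ωz = (0.08/1.0000)·12.5000 = 1.0000

(-0.1900, -0.0700, 1.0000)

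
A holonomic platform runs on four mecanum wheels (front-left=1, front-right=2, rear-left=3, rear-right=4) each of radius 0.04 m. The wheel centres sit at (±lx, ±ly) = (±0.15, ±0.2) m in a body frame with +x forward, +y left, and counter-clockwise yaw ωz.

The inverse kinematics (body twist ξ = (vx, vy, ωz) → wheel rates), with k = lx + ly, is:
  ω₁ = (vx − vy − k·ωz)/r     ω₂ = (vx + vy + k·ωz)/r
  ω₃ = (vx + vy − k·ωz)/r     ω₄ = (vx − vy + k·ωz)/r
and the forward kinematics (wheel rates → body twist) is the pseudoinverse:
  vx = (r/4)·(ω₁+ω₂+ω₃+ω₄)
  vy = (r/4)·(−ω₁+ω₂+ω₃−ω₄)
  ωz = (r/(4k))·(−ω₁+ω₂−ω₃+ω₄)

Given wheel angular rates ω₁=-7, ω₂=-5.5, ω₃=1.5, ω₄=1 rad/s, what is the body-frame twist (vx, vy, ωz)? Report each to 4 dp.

k = lx + ly = 0.15 + 0.2 = 0.3500
ω₁+ω₂+ω₃+ω₄ = -10.0000  →  vx = (0.04/4)·-10.0000 = -0.1000
−ω₁+ω₂+ω₃−ω₄ = 2.0000  →  vy = (0.04/4)·2.0000 = 0.0200
−ω₁+ω₂−ω₃+ω₄ = 1.0000  →  ωz = (0.04/1.4000)·1.0000 = 0.0286

(-0.1000, 0.0200, 0.0286)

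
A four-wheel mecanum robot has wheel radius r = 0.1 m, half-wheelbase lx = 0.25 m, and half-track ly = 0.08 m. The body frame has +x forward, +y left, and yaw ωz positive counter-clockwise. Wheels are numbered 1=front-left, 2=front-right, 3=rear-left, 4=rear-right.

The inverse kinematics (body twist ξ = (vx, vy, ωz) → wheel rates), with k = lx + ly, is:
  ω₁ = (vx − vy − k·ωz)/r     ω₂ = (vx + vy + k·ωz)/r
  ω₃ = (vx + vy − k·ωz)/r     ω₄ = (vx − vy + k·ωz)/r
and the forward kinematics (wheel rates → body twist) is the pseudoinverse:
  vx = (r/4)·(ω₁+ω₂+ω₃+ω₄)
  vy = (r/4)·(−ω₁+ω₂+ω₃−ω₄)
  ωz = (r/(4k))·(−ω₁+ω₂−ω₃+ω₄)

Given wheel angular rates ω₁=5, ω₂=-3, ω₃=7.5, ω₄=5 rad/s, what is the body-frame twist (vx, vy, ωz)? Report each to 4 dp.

k = lx + ly = 0.25 + 0.08 = 0.3300
ω₁+ω₂+ω₃+ω₄ = 14.5000  →  vx = (0.1/4)·14.5000 = 0.3625
−ω₁+ω₂+ω₃−ω₄ = -5.5000  →  vy = (0.1/4)·-5.5000 = -0.1375
−ω₁+ω₂−ω₃+ω₄ = -10.5000  →  ωz = (0.1/1.3200)·-10.5000 = -0.7955

(0.3625, -0.1375, -0.7955)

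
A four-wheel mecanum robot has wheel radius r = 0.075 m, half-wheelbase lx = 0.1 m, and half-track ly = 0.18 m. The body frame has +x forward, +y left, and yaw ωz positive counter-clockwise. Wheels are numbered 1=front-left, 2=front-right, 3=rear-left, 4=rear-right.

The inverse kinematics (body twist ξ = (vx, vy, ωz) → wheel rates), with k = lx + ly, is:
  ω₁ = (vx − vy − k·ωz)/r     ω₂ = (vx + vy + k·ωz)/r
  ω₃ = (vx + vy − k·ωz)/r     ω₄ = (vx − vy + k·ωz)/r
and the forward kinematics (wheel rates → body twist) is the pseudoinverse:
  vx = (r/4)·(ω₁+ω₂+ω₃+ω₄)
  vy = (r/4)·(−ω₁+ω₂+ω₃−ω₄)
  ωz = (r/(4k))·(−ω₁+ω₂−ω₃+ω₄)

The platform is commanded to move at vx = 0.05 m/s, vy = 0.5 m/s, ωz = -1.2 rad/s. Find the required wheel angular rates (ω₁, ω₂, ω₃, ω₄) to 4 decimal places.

(-1.5200, 2.8533, 11.8133, -10.4800)

k = lx + ly = 0.1 + 0.18 = 0.2800;  k·ωz = 0.2800·-1.2 = -0.3360
ω₁ (FL) = (vx − vy − k·ωz)/r = -0.1140/0.075 = -1.5200
ω₂ (FR) = (vx + vy + k·ωz)/r = 0.2140/0.075 = 2.8533
ω₃ (RL) = (vx + vy − k·ωz)/r = 0.8860/0.075 = 11.8133
ω₄ (RR) = (vx − vy + k·ωz)/r = -0.7860/0.075 = -10.4800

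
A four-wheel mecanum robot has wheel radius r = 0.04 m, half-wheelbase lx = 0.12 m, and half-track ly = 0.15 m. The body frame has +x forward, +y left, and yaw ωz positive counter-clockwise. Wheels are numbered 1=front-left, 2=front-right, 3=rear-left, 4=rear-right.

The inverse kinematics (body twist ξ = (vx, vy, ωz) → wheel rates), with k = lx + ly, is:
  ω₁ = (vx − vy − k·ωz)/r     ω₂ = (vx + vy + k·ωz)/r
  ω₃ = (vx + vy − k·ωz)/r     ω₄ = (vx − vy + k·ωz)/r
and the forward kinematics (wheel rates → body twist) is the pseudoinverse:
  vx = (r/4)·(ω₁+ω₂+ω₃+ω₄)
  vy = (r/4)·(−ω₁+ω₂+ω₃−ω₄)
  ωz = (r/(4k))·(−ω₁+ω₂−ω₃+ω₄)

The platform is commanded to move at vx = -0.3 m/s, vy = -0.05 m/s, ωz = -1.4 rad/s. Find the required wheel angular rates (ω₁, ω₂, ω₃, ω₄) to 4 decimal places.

(3.2000, -18.2000, 0.7000, -15.7000)

k = lx + ly = 0.12 + 0.15 = 0.2700;  k·ωz = 0.2700·-1.4 = -0.3780
ω₁ (FL) = (vx − vy − k·ωz)/r = 0.1280/0.04 = 3.2000
ω₂ (FR) = (vx + vy + k·ωz)/r = -0.7280/0.04 = -18.2000
ω₃ (RL) = (vx + vy − k·ωz)/r = 0.0280/0.04 = 0.7000
ω₄ (RR) = (vx − vy + k·ωz)/r = -0.6280/0.04 = -15.7000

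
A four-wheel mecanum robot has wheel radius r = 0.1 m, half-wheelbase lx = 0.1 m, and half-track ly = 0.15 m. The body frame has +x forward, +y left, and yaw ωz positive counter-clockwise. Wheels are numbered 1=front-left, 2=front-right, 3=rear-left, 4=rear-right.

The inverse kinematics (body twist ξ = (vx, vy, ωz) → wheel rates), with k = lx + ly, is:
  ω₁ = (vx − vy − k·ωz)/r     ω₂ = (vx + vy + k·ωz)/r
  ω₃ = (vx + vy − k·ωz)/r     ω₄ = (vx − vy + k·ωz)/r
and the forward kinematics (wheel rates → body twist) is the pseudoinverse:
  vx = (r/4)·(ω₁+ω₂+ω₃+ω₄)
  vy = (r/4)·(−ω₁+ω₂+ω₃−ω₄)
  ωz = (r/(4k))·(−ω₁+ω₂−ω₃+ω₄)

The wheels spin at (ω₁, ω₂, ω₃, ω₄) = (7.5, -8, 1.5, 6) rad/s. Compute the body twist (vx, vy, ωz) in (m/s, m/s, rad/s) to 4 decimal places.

k = lx + ly = 0.1 + 0.15 = 0.2500
ω₁+ω₂+ω₃+ω₄ = 7.0000  →  vx = (0.1/4)·7.0000 = 0.1750
−ω₁+ω₂+ω₃−ω₄ = -20.0000  →  vy = (0.1/4)·-20.0000 = -0.5000
−ω₁+ω₂−ω₃+ω₄ = -11.0000  →  ωz = (0.1/1.0000)·-11.0000 = -1.1000

(0.1750, -0.5000, -1.1000)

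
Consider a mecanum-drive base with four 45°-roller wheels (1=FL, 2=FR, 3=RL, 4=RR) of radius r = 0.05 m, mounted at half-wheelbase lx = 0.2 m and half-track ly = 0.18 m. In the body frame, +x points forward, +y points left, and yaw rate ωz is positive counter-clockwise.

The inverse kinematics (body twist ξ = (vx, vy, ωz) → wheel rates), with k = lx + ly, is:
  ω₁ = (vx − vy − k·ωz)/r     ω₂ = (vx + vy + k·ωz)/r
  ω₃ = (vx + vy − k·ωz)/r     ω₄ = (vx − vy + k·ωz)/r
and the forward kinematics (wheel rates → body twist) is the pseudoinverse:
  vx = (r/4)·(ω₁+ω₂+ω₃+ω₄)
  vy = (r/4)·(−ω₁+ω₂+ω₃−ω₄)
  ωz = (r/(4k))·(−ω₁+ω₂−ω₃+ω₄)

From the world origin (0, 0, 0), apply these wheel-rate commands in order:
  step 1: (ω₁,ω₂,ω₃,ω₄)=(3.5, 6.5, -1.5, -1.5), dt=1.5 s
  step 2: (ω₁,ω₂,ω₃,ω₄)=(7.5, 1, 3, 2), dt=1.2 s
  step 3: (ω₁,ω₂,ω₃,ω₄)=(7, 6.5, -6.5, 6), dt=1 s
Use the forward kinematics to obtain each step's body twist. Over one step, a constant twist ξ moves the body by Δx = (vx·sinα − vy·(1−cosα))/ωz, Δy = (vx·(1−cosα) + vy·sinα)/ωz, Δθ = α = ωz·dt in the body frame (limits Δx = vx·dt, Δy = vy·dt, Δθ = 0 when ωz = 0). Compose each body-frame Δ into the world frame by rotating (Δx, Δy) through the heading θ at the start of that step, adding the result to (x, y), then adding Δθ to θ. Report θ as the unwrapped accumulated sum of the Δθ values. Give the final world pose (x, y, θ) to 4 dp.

(0.4976, -0.1697, 0.2467)

step 1: ξ=(vx,vy,ωz)=(0.0875, 0.0375, 0.0987), dt=1.5 → body Δ=(0.1266, 0.0657, 0.1480) → world pose (0.1266, 0.0657, 0.1480)
step 2: ξ=(vx,vy,ωz)=(0.1688, -0.0687, -0.2467), dt=1.2 → body Δ=(0.1874, -0.1111, -0.2961) → world pose (0.3284, -0.0165, -0.1480)
step 3: ξ=(vx,vy,ωz)=(0.1625, -0.1625, 0.3947), dt=1.0 → body Δ=(0.1900, -0.1267, 0.3947) → world pose (0.4976, -0.1697, 0.2467)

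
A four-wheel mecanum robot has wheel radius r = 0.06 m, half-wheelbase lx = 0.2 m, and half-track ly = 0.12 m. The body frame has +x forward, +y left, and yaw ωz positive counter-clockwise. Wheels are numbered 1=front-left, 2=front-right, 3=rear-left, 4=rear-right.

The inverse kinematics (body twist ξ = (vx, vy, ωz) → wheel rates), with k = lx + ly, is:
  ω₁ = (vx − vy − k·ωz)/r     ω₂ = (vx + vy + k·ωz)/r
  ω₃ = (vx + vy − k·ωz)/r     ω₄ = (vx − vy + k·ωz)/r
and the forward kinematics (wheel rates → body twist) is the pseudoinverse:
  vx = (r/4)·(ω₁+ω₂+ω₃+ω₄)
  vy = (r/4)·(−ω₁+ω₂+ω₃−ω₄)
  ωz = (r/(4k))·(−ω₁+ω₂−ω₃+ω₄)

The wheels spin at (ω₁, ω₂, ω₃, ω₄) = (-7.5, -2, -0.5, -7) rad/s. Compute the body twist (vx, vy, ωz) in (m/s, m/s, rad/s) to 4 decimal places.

(-0.2550, 0.1800, -0.0469)

k = lx + ly = 0.2 + 0.12 = 0.3200
ω₁+ω₂+ω₃+ω₄ = -17.0000  →  vx = (0.06/4)·-17.0000 = -0.2550
−ω₁+ω₂+ω₃−ω₄ = 12.0000  →  vy = (0.06/4)·12.0000 = 0.1800
−ω₁+ω₂−ω₃+ω₄ = -1.0000  →  ωz = (0.06/1.2800)·-1.0000 = -0.0469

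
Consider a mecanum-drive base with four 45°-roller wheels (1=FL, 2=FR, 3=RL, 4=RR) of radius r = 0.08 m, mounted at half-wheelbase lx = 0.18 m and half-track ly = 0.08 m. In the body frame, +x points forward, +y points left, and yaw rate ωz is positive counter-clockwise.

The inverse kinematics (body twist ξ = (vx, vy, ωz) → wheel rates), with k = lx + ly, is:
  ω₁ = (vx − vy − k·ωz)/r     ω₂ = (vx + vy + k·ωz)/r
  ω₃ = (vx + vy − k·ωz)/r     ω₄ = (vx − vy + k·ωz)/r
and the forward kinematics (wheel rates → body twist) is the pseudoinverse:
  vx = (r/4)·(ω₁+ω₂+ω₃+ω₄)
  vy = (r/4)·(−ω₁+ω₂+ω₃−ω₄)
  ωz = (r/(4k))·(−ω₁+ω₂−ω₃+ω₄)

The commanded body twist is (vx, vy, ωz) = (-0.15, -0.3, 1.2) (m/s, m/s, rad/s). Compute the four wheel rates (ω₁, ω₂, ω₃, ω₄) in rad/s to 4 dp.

(-2.0250, -1.7250, -9.5250, 5.7750)

k = lx + ly = 0.18 + 0.08 = 0.2600;  k·ωz = 0.2600·1.2 = 0.3120
ω₁ (FL) = (vx − vy − k·ωz)/r = -0.1620/0.08 = -2.0250
ω₂ (FR) = (vx + vy + k·ωz)/r = -0.1380/0.08 = -1.7250
ω₃ (RL) = (vx + vy − k·ωz)/r = -0.7620/0.08 = -9.5250
ω₄ (RR) = (vx − vy + k·ωz)/r = 0.4620/0.08 = 5.7750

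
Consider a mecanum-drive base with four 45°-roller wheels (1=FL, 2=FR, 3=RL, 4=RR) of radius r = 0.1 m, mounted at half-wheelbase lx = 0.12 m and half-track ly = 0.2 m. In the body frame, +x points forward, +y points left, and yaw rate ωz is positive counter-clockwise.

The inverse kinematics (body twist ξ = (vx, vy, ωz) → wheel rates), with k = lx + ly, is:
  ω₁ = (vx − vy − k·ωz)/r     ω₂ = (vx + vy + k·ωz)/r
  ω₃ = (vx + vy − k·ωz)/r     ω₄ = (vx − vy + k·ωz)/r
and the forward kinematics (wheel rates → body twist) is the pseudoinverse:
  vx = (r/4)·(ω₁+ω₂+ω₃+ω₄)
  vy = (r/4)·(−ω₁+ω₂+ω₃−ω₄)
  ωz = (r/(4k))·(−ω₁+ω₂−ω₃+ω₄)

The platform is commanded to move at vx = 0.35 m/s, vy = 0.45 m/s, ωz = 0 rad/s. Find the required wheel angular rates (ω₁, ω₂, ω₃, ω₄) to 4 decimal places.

(-1.0000, 8.0000, 8.0000, -1.0000)

k = lx + ly = 0.12 + 0.2 = 0.3200;  k·ωz = 0.3200·0 = 0.0000
ω₁ (FL) = (vx − vy − k·ωz)/r = -0.1000/0.1 = -1.0000
ω₂ (FR) = (vx + vy + k·ωz)/r = 0.8000/0.1 = 8.0000
ω₃ (RL) = (vx + vy − k·ωz)/r = 0.8000/0.1 = 8.0000
ω₄ (RR) = (vx − vy + k·ωz)/r = -0.1000/0.1 = -1.0000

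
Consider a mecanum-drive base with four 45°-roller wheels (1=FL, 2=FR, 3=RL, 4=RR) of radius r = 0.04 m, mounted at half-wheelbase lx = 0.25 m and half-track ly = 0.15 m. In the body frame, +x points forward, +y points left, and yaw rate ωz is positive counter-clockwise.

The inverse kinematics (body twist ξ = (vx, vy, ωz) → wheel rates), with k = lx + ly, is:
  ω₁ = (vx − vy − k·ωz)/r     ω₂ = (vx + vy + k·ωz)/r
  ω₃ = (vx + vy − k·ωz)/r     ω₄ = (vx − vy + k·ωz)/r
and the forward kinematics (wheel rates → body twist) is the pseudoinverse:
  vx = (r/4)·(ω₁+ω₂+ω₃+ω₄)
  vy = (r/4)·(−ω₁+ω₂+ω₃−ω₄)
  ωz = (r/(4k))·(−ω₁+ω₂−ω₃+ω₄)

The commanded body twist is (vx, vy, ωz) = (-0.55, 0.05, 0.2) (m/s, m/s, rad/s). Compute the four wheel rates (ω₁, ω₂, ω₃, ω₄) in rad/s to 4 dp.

(-17.0000, -10.5000, -14.5000, -13.0000)

k = lx + ly = 0.25 + 0.15 = 0.4000;  k·ωz = 0.4000·0.2 = 0.0800
ω₁ (FL) = (vx − vy − k·ωz)/r = -0.6800/0.04 = -17.0000
ω₂ (FR) = (vx + vy + k·ωz)/r = -0.4200/0.04 = -10.5000
ω₃ (RL) = (vx + vy − k·ωz)/r = -0.5800/0.04 = -14.5000
ω₄ (RR) = (vx − vy + k·ωz)/r = -0.5200/0.04 = -13.0000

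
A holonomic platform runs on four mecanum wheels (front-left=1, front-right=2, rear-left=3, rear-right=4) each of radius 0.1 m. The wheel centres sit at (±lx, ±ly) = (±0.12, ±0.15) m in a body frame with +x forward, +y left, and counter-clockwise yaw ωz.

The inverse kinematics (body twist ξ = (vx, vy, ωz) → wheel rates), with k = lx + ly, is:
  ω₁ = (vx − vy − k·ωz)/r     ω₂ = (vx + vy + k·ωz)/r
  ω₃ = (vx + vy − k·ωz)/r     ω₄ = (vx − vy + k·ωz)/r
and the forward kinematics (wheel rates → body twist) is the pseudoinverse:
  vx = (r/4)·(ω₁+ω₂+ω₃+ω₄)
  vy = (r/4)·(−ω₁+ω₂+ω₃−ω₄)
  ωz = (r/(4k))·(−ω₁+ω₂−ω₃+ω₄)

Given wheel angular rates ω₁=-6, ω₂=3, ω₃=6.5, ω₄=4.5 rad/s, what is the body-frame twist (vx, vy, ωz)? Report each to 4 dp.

(0.2000, 0.2750, 0.6481)

k = lx + ly = 0.12 + 0.15 = 0.2700
ω₁+ω₂+ω₃+ω₄ = 8.0000  →  vx = (0.1/4)·8.0000 = 0.2000
−ω₁+ω₂+ω₃−ω₄ = 11.0000  →  vy = (0.1/4)·11.0000 = 0.2750
−ω₁+ω₂−ω₃+ω₄ = 7.0000  →  ωz = (0.1/1.0800)·7.0000 = 0.6481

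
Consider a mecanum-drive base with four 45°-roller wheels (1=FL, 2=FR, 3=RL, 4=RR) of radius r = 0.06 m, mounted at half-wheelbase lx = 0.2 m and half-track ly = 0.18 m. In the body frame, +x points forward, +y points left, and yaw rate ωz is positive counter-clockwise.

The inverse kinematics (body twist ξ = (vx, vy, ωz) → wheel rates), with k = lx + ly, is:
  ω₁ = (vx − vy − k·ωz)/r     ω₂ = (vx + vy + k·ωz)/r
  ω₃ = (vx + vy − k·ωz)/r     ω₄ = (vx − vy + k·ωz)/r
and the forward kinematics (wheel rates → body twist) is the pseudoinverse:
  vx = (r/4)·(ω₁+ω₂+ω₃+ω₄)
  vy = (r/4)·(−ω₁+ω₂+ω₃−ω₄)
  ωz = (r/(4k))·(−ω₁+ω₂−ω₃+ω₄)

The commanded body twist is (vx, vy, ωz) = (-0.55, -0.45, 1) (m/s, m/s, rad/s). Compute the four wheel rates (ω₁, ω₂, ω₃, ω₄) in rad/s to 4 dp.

k = lx + ly = 0.2 + 0.18 = 0.3800;  k·ωz = 0.3800·1 = 0.3800
ω₁ (FL) = (vx − vy − k·ωz)/r = -0.4800/0.06 = -8.0000
ω₂ (FR) = (vx + vy + k·ωz)/r = -0.6200/0.06 = -10.3333
ω₃ (RL) = (vx + vy − k·ωz)/r = -1.3800/0.06 = -23.0000
ω₄ (RR) = (vx − vy + k·ωz)/r = 0.2800/0.06 = 4.6667

(-8.0000, -10.3333, -23.0000, 4.6667)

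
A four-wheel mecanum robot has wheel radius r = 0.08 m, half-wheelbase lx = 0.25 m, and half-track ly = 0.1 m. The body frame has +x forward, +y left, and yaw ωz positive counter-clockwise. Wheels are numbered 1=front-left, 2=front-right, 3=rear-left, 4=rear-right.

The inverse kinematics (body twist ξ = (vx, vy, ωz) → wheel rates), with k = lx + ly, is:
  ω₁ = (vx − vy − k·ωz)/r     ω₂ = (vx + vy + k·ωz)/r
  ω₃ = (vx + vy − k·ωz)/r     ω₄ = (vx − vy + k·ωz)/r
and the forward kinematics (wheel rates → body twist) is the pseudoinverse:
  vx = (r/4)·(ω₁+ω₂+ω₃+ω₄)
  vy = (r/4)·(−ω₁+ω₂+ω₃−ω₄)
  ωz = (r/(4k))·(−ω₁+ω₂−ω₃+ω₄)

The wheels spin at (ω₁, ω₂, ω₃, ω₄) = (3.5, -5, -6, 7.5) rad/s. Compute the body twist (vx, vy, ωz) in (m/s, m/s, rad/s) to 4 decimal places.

k = lx + ly = 0.25 + 0.1 = 0.3500
ω₁+ω₂+ω₃+ω₄ = 0.0000  →  vx = (0.08/4)·0.0000 = 0.0000
−ω₁+ω₂+ω₃−ω₄ = -22.0000  →  vy = (0.08/4)·-22.0000 = -0.4400
−ω₁+ω₂−ω₃+ω₄ = 5.0000  →  ωz = (0.08/1.4000)·5.0000 = 0.2857

(0.0000, -0.4400, 0.2857)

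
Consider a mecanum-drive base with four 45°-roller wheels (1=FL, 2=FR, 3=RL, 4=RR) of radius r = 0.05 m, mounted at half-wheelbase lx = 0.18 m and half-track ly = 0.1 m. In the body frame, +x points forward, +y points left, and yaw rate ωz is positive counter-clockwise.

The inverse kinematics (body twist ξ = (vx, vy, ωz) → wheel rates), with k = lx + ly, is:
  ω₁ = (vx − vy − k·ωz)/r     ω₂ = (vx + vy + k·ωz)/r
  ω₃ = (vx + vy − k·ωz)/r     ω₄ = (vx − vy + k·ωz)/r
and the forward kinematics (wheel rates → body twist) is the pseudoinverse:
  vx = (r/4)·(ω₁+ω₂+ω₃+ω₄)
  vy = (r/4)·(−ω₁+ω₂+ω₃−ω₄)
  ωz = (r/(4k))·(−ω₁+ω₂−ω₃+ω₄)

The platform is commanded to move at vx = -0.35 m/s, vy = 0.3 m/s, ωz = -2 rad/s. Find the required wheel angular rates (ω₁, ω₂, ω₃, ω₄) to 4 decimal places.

(-1.8000, -12.2000, 10.2000, -24.2000)

k = lx + ly = 0.18 + 0.1 = 0.2800;  k·ωz = 0.2800·-2 = -0.5600
ω₁ (FL) = (vx − vy − k·ωz)/r = -0.0900/0.05 = -1.8000
ω₂ (FR) = (vx + vy + k·ωz)/r = -0.6100/0.05 = -12.2000
ω₃ (RL) = (vx + vy − k·ωz)/r = 0.5100/0.05 = 10.2000
ω₄ (RR) = (vx − vy + k·ωz)/r = -1.2100/0.05 = -24.2000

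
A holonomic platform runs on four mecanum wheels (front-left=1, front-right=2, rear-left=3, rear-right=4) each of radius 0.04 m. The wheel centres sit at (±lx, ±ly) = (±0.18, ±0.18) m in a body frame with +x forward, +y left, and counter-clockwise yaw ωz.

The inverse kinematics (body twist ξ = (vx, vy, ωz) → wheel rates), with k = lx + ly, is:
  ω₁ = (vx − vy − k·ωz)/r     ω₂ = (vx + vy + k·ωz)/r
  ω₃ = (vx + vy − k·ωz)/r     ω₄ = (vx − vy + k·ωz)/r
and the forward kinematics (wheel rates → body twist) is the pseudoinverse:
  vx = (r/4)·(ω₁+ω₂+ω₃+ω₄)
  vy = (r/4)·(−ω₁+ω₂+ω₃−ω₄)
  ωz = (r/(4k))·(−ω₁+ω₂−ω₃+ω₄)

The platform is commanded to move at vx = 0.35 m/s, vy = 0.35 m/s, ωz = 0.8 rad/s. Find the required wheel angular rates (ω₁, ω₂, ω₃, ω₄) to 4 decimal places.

k = lx + ly = 0.18 + 0.18 = 0.3600;  k·ωz = 0.3600·0.8 = 0.2880
ω₁ (FL) = (vx − vy − k·ωz)/r = -0.2880/0.04 = -7.2000
ω₂ (FR) = (vx + vy + k·ωz)/r = 0.9880/0.04 = 24.7000
ω₃ (RL) = (vx + vy − k·ωz)/r = 0.4120/0.04 = 10.3000
ω₄ (RR) = (vx − vy + k·ωz)/r = 0.2880/0.04 = 7.2000

(-7.2000, 24.7000, 10.3000, 7.2000)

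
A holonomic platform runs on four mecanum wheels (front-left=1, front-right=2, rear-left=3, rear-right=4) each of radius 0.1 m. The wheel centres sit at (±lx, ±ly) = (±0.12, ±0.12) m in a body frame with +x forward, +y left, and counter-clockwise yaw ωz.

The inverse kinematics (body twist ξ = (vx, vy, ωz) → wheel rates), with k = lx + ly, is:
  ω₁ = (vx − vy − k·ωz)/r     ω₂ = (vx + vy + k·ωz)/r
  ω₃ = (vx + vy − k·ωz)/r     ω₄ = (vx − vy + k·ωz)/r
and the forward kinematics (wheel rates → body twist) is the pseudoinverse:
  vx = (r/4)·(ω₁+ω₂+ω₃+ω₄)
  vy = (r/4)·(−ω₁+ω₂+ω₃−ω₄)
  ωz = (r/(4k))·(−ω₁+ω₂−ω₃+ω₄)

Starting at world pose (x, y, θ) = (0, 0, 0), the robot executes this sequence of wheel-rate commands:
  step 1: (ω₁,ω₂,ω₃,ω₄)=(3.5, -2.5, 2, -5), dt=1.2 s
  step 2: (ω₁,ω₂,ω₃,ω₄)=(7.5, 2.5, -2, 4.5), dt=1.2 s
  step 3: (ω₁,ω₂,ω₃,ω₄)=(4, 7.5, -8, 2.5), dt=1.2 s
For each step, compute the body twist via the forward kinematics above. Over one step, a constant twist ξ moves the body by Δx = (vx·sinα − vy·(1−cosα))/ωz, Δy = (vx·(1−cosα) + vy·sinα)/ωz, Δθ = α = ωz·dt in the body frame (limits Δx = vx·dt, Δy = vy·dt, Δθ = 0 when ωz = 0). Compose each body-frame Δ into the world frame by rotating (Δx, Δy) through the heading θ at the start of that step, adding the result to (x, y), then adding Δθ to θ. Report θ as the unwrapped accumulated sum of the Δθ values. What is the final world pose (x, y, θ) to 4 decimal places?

step 1: ξ=(vx,vy,ωz)=(-0.0500, 0.0250, -1.3542), dt=1.2 → body Δ=(-0.0174, 0.0574, -1.6250) → world pose (-0.0174, 0.0574, -1.6250)
step 2: ξ=(vx,vy,ωz)=(0.3125, -0.2875, 0.1563), dt=1.2 → body Δ=(0.4051, -0.3079, 0.1875) → world pose (-0.3468, -0.3304, -1.4375)
step 3: ξ=(vx,vy,ωz)=(0.1500, -0.1750, 1.4583), dt=1.2 → body Δ=(0.2426, 0.0031, 1.7500) → world pose (-0.3115, -0.5705, 0.3125)

(-0.3115, -0.5705, 0.3125)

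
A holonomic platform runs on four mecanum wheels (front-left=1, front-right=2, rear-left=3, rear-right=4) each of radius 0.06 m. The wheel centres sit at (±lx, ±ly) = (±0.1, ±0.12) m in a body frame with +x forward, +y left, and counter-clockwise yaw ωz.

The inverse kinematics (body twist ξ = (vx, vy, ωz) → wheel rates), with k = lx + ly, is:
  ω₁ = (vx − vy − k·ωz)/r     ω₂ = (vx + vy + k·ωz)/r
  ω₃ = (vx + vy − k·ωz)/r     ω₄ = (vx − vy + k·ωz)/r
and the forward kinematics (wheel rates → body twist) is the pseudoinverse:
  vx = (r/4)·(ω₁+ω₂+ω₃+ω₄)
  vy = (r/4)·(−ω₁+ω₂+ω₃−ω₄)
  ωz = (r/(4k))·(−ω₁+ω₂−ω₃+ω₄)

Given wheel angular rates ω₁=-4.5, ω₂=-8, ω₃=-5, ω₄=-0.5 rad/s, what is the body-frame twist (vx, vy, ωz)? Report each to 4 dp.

k = lx + ly = 0.1 + 0.12 = 0.2200
ω₁+ω₂+ω₃+ω₄ = -18.0000  →  vx = (0.06/4)·-18.0000 = -0.2700
−ω₁+ω₂+ω₃−ω₄ = -8.0000  →  vy = (0.06/4)·-8.0000 = -0.1200
−ω₁+ω₂−ω₃+ω₄ = 1.0000  →  ωz = (0.06/0.8800)·1.0000 = 0.0682

(-0.2700, -0.1200, 0.0682)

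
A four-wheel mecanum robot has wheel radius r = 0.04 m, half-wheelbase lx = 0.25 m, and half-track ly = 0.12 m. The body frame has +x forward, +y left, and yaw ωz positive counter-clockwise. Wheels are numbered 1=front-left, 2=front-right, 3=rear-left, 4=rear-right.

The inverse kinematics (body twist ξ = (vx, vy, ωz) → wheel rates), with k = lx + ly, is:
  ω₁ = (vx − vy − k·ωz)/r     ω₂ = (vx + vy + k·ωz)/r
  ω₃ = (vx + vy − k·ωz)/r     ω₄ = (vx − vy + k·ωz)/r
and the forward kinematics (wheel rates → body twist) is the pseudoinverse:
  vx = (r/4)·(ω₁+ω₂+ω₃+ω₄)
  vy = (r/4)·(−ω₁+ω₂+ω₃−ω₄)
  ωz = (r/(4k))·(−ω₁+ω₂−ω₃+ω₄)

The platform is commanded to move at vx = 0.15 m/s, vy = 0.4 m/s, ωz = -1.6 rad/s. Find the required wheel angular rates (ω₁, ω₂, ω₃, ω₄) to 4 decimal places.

(8.5500, -1.0500, 28.5500, -21.0500)

k = lx + ly = 0.25 + 0.12 = 0.3700;  k·ωz = 0.3700·-1.6 = -0.5920
ω₁ (FL) = (vx − vy − k·ωz)/r = 0.3420/0.04 = 8.5500
ω₂ (FR) = (vx + vy + k·ωz)/r = -0.0420/0.04 = -1.0500
ω₃ (RL) = (vx + vy − k·ωz)/r = 1.1420/0.04 = 28.5500
ω₄ (RR) = (vx − vy + k·ωz)/r = -0.8420/0.04 = -21.0500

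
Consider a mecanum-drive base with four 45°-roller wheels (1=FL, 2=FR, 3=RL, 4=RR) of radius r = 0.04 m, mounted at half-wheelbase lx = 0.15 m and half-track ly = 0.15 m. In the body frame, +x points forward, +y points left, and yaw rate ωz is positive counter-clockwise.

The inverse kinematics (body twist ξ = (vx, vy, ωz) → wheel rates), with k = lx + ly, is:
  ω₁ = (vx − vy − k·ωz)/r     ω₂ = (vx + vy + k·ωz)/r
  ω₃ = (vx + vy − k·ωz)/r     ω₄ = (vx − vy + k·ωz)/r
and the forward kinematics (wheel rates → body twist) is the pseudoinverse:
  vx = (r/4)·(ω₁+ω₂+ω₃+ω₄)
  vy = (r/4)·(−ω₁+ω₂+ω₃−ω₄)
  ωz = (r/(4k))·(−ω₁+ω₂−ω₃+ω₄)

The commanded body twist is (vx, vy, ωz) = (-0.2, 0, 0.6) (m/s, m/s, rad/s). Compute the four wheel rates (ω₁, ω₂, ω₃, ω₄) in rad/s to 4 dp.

(-9.5000, -0.5000, -9.5000, -0.5000)

k = lx + ly = 0.15 + 0.15 = 0.3000;  k·ωz = 0.3000·0.6 = 0.1800
ω₁ (FL) = (vx − vy − k·ωz)/r = -0.3800/0.04 = -9.5000
ω₂ (FR) = (vx + vy + k·ωz)/r = -0.0200/0.04 = -0.5000
ω₃ (RL) = (vx + vy − k·ωz)/r = -0.3800/0.04 = -9.5000
ω₄ (RR) = (vx − vy + k·ωz)/r = -0.0200/0.04 = -0.5000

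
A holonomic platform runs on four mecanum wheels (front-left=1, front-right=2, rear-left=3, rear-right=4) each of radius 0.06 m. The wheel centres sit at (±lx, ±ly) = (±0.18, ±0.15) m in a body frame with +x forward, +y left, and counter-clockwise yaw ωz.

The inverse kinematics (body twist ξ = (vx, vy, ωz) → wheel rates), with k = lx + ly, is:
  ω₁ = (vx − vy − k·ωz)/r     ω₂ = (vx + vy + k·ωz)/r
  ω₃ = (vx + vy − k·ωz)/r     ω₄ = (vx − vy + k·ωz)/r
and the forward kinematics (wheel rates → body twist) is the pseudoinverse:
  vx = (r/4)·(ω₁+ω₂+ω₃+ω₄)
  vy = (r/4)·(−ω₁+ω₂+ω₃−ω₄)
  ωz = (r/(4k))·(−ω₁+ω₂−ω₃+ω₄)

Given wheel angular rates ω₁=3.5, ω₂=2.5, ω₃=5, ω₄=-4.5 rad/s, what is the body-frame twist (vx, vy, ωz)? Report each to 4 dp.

(0.0975, 0.1275, -0.4773)

k = lx + ly = 0.18 + 0.15 = 0.3300
ω₁+ω₂+ω₃+ω₄ = 6.5000  →  vx = (0.06/4)·6.5000 = 0.0975
−ω₁+ω₂+ω₃−ω₄ = 8.5000  →  vy = (0.06/4)·8.5000 = 0.1275
−ω₁+ω₂−ω₃+ω₄ = -10.5000  →  ωz = (0.06/1.3200)·-10.5000 = -0.4773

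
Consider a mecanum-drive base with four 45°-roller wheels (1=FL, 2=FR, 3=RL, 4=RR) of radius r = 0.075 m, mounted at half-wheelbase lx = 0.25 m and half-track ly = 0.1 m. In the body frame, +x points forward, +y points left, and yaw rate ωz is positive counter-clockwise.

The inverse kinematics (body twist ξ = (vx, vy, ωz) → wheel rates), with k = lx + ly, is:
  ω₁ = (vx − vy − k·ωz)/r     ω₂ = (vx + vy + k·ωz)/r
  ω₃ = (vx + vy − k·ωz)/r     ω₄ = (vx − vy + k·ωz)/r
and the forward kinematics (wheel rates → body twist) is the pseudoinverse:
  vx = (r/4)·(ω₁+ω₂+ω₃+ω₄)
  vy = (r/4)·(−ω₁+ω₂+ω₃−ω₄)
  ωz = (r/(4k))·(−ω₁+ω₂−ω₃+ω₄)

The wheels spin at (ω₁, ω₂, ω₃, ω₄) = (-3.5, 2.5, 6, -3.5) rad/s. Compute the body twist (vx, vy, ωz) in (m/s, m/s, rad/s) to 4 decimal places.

k = lx + ly = 0.25 + 0.1 = 0.3500
ω₁+ω₂+ω₃+ω₄ = 1.5000  →  vx = (0.075/4)·1.5000 = 0.0281
−ω₁+ω₂+ω₃−ω₄ = 15.5000  →  vy = (0.075/4)·15.5000 = 0.2906
−ω₁+ω₂−ω₃+ω₄ = -3.5000  →  ωz = (0.075/1.4000)·-3.5000 = -0.1875

(0.0281, 0.2906, -0.1875)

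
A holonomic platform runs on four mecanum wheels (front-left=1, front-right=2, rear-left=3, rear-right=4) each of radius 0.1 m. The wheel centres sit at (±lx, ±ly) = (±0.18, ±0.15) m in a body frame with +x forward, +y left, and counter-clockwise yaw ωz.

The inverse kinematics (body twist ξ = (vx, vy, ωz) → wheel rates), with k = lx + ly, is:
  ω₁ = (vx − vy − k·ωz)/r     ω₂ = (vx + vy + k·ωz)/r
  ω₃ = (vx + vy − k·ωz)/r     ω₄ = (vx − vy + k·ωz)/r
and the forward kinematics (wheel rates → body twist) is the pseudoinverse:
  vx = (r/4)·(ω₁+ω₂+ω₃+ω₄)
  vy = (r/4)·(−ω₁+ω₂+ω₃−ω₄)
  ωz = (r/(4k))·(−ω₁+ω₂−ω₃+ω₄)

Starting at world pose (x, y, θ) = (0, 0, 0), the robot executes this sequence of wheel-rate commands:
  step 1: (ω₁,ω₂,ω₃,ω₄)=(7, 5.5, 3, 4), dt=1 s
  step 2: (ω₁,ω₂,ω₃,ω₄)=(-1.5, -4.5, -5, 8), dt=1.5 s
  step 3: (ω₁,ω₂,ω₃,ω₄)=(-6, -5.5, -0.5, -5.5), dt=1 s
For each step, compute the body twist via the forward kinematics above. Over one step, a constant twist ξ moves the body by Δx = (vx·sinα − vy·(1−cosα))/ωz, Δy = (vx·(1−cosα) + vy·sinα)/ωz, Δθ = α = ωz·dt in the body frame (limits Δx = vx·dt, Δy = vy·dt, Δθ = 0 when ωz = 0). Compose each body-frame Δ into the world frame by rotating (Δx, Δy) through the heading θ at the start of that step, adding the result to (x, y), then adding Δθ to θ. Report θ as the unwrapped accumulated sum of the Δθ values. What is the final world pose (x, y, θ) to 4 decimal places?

step 1: ξ=(vx,vy,ωz)=(0.4875, -0.0625, -0.0379), dt=1.0 → body Δ=(0.4862, -0.0717, -0.0379) → world pose (0.4862, -0.0717, -0.0379)
step 2: ξ=(vx,vy,ωz)=(-0.0750, -0.4000, 0.7576), dt=1.5 → body Δ=(0.2160, -0.5363, 1.1364) → world pose (0.6817, -0.6158, 1.0985)
step 3: ξ=(vx,vy,ωz)=(-0.4375, 0.1375, -0.3409), dt=1.0 → body Δ=(-0.4059, 0.2087, -0.3409) → world pose (0.3112, -0.8823, 0.7576)

(0.3112, -0.8823, 0.7576)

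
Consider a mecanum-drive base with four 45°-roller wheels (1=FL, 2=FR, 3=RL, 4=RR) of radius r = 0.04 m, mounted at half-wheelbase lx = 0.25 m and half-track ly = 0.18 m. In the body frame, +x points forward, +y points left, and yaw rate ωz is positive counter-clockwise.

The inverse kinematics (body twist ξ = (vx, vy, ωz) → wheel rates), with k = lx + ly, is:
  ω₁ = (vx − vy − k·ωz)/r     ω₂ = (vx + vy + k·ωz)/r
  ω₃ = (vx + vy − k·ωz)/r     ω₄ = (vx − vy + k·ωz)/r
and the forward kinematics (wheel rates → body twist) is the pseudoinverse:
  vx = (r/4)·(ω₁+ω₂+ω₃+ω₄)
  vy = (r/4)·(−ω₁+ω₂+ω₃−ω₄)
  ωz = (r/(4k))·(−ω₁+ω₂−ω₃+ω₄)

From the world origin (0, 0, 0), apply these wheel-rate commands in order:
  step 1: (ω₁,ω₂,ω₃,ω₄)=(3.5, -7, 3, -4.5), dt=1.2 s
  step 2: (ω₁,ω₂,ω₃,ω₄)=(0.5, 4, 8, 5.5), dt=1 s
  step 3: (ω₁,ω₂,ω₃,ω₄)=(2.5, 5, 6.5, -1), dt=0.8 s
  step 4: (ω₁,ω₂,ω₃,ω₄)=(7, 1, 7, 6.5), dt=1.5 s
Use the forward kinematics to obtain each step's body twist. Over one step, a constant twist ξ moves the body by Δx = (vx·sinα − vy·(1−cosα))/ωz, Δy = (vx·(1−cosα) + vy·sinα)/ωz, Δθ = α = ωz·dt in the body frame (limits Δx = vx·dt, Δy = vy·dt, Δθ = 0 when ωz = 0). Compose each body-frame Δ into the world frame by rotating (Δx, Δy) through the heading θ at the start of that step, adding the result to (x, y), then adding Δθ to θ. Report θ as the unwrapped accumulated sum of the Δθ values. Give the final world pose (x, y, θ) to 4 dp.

step 1: ξ=(vx,vy,ωz)=(-0.0500, -0.0300, -0.4186), dt=1.2 → body Δ=(-0.0664, -0.0197, -0.5023) → world pose (-0.0664, -0.0197, -0.5023)
step 2: ξ=(vx,vy,ωz)=(0.1800, 0.0600, 0.0233), dt=1.0 → body Δ=(0.1793, 0.0621, 0.0233) → world pose (0.1207, -0.0517, -0.4791)
step 3: ξ=(vx,vy,ωz)=(0.1300, 0.1000, -0.1163), dt=0.8 → body Δ=(0.1076, 0.0751, -0.0930) → world pose (0.2507, -0.0346, -0.5721)
step 4: ξ=(vx,vy,ωz)=(0.2150, -0.0550, -0.1512), dt=1.5 → body Δ=(0.3104, -0.1182, -0.2267) → world pose (0.4477, -0.3021, -0.7988)

(0.4477, -0.3021, -0.7988)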